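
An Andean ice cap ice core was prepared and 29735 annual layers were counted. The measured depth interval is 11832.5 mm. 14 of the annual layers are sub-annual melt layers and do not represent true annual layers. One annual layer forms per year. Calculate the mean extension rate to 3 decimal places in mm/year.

True annual layer count = 29735 − 14 = 29721.
11832.5 mm over 29721 years gives 11832.5 / 29721 ≈ 0.398 mm/year.

0.398 mm/year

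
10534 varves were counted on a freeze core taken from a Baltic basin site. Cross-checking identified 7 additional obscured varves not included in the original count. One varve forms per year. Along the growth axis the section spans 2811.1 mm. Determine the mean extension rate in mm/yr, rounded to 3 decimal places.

True varve count = 10534 + 7 = 10541.
Mean rate = 2811.1 mm / 10541 years ≈ 0.267 mm/yr.

0.267 mm/yr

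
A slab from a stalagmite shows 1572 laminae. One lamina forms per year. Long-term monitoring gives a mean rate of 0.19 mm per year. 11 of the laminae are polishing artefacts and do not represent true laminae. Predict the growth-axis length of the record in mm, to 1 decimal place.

296.6 mm

Adjusted count: 1572 − 11 = 1561 laminae.
Predicted length = 0.19 mm/year × 1561 years = 296.6 mm.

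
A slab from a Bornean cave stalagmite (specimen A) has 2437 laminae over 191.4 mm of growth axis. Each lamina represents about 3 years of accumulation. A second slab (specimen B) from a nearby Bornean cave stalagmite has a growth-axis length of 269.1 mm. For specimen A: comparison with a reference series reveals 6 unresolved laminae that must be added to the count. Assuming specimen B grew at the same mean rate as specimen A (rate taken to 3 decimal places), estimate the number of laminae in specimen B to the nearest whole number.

3450 laminae

Specimen A: adjusted count: 2437 + 6 = 2443 laminae.
Specimen A: multiplying by 3 years per lamina: 2443 × 3 = 7329 years.
A: Extension rate ≈ 191.4 / 7329 = 0.026 mm per year.
B spans 269.1 / 0.026 = 10350.00 years; at 3 years per lamina that is 10350.00 / 3 ≈ 3450 laminae.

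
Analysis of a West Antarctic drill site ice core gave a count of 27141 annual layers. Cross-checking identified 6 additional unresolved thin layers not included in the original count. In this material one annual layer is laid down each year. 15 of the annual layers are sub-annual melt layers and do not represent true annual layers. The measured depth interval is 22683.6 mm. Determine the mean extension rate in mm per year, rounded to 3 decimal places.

0.836 mm per year

After corrections the count is 27141 − 15 + 6 = 27132 annual layers.
Extension rate ≈ 22683.6 / 27132 = 0.836 mm per year.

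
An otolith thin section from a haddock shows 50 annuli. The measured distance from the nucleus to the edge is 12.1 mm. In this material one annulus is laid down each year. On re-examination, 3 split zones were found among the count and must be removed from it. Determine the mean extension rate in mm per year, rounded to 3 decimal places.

Correcting the raw count gives 50 − 3 = 47 true annuli.
12.1 mm over 47 years gives 12.1 / 47 ≈ 0.257 mm per year.

0.257 mm per year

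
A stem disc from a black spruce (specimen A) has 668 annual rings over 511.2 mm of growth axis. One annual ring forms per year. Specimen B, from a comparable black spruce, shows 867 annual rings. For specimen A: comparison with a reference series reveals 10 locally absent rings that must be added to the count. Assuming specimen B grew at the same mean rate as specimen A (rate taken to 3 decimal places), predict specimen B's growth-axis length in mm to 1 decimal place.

Specimen A: correcting the raw count gives 668 + 10 = 678 true annual rings.
A: 511.2 mm over 678 years gives 511.2 / 678 ≈ 0.754 mm/yr.
For B, 0.754 mm/year × 867 years = 653.7 mm.

653.7 mm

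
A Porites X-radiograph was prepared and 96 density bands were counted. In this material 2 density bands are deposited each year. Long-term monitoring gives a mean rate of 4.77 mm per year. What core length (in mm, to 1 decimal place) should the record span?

229.0 mm

Dividing by 2 density bands per year: 96 / 2 = 48 years.
Predicted length = 4.77 mm/year × 48 years = 229.0 mm.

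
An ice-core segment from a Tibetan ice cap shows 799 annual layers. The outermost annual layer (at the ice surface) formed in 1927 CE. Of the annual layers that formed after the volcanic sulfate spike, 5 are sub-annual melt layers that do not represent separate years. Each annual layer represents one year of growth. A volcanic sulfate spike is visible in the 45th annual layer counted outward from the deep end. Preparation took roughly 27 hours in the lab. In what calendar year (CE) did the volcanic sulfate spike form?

The volcanic sulfate spike sits at annual layer 45 from the deep end, so 799 − 45 = 754 annual layers formed after it.
Excluding 5 false annual layers: 754 − 5 = 749.
1927 − 749 = 1178 CE.

1178 CE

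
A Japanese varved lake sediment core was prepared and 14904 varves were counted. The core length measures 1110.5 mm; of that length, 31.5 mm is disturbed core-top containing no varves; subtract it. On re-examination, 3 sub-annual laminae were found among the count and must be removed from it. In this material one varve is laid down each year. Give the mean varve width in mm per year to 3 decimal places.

0.072 mm per year

Adjusted count: 14904 − 3 = 14901 varves.
Net length = 1110.5 − 31.5 = 1079.0 mm.
1079.0 mm over 14901 years gives 1079.0 / 14901 ≈ 0.072 mm per year.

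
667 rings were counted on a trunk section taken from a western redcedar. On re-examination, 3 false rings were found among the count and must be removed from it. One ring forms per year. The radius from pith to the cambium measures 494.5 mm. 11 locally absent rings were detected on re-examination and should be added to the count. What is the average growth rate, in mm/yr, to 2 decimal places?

After corrections the count is 667 − 3 + 11 = 675 rings.
Extension rate ≈ 494.5 / 675 = 0.73 mm/yr.

0.73 mm/yr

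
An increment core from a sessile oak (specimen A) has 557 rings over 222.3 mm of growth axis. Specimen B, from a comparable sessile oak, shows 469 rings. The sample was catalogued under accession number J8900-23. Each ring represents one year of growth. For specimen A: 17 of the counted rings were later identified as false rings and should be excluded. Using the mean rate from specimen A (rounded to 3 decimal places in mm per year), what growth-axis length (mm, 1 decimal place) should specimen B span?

193.2 mm

Specimen A: correcting the raw count gives 557 − 17 = 540 true rings.
A: 222.3 mm over 540 years gives 222.3 / 540 ≈ 0.412 mm per year.
Length of B = 0.412 × 469 = 193.2 mm.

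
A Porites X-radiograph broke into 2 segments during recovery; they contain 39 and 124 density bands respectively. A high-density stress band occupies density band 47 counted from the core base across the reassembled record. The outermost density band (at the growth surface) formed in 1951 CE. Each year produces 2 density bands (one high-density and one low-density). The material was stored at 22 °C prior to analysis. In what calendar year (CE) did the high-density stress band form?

1893 CE

Total density bands = 39 + 124 = 163.
163 − 47 = 116 density bands lie beyond the high-density stress band toward the growth surface.
116 density bands at 2 per year is 116 / 2 = 58 years.
1951 − 58 = 1893 CE.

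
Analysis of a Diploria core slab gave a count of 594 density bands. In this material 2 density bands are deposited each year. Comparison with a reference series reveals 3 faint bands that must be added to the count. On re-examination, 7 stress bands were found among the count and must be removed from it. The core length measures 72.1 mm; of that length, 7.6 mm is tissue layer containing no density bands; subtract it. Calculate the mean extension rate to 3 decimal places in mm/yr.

Adjusted count: 594 − 7 + 3 = 590 density bands.
With 2 density bands per year, 590 / 2 = 295 years.
Removing the 7.6 mm offcut leaves 72.1 − 7.6 = 64.5 mm.
Extension rate ≈ 64.5 / 295 = 0.219 mm/yr.

0.219 mm/yr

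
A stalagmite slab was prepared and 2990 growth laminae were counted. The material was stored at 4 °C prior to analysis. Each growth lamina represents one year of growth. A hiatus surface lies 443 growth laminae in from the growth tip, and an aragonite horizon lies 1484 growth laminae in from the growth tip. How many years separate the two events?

1041 years

Separation: 1484 − 443 = 1041 growth laminae.
At one growth lamina per year, 1041 years elapsed between them.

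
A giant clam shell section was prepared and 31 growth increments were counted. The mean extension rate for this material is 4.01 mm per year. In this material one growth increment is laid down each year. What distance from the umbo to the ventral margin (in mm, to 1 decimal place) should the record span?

124.3 mm

The record spans 31 years at 4.01 mm per year.
Length ≈ 4.01 × 31 = 124.3 mm.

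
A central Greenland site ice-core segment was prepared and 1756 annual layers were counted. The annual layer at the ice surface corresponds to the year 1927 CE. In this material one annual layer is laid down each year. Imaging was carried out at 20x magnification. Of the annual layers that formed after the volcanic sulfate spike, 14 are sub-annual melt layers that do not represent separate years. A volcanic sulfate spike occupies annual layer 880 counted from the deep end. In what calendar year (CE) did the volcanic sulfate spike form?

1065 CE

1756 − 880 = 876 annual layers lie beyond the volcanic sulfate spike toward the ice surface.
876 − 14 false = 862 true annual layers after the volcanic sulfate spike.
The annual layer at the ice surface is 1927 CE, so the volcanic sulfate spike dates to 1927 − 862 = 1065 CE.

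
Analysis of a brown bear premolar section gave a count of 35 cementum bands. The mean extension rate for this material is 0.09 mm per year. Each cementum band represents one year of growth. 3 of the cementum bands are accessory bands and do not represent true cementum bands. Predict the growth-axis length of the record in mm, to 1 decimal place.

2.9 mm

Adjusted count: 35 − 3 = 32 cementum bands.
Length ≈ 0.09 × 32 = 2.9 mm.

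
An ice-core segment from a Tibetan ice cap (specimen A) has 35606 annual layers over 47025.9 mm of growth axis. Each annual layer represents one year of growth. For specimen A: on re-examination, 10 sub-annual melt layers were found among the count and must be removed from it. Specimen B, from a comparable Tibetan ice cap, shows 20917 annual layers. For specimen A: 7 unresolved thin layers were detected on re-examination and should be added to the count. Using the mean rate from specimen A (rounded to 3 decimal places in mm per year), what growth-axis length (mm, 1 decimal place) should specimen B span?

Specimen A: after corrections the count is 35606 − 10 + 7 = 35603 annual layers.
A: 47025.9 mm over 35603 years gives 47025.9 / 35603 ≈ 1.321 mm per year.
For B, 1.321 mm/year × 20917 years = 27631.4 mm.

27631.4 mm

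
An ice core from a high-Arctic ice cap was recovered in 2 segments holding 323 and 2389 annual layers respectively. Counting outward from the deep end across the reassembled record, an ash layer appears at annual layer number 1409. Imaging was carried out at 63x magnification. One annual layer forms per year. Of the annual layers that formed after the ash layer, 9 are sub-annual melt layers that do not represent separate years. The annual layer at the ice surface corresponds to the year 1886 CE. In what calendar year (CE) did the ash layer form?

Total annual layers = 323 + 2389 = 2712.
2712 − 1409 = 1303 annual layers lie beyond the ash layer toward the ice surface.
Excluding 9 false annual layers: 1303 − 9 = 1294.
The annual layer at the ice surface is 1886 CE, so the ash layer dates to 1886 − 1294 = 592 CE.

592 CE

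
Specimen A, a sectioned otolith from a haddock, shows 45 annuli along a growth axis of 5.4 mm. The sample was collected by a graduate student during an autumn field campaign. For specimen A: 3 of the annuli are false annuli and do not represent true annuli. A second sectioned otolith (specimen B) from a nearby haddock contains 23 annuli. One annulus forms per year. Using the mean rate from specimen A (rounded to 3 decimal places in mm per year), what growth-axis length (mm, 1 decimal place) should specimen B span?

Specimen A: after corrections the count is 45 − 3 = 42 annuli.
A: Mean rate = 5.4 mm / 42 years ≈ 0.129 mm/year.
For B, 0.129 mm/year × 23 years = 3.0 mm.

3.0 mm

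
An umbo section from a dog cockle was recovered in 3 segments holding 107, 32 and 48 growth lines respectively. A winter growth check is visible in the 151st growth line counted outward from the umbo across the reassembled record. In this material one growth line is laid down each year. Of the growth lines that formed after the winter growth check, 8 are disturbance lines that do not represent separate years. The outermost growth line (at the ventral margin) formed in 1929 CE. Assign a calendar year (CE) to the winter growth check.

Total growth lines = 107 + 32 + 48 = 187.
The winter growth check sits at growth line 151 from the umbo, so 187 − 151 = 36 growth lines formed after it.
Excluding 8 false growth lines: 36 − 8 = 28.
1929 − 28 = 1901 CE.

1901 CE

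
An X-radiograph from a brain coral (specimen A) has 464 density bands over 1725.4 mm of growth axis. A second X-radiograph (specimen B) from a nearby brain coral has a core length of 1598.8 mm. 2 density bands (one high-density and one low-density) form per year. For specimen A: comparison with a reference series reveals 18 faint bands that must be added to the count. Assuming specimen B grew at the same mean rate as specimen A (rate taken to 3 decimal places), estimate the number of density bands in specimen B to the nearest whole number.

Specimen A: true density band count = 464 + 18 = 482.
Specimen A: with 2 density bands per year, 482 / 2 = 241 years.
A: 1725.4 mm over 241 years gives 1725.4 / 241 ≈ 7.159 mm per year.
B spans 1598.8 / 7.159 = 223.33 years; at 2 density bands per year that is 223.33 × 2 ≈ 447 density bands.

447 density bands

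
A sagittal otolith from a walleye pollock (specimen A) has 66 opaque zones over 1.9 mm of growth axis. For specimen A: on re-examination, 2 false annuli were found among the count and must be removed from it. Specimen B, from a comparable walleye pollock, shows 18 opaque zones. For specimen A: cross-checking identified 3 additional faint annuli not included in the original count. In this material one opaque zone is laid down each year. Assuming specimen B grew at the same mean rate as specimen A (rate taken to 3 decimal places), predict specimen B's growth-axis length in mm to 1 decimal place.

Specimen A: adjusted count: 66 − 2 + 3 = 67 opaque zones.
A: Mean rate = 1.9 mm / 67 years ≈ 0.028 mm/yr.
B's length ≈ 0.028 × 18 = 0.5 mm.

0.5 mm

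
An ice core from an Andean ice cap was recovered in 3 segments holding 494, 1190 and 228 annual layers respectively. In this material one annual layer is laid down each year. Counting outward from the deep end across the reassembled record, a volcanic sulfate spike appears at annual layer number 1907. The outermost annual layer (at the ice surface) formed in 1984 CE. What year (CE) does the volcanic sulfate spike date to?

Total annual layers = 494 + 1190 + 228 = 1912.
Between annual layer 1907 and the ice surface there are 1912 − 1907 = 5 annual layers.
Counting back 5 years from 1984 CE places the volcanic sulfate spike in 1984 − 5 = 1979 CE.

1979 CE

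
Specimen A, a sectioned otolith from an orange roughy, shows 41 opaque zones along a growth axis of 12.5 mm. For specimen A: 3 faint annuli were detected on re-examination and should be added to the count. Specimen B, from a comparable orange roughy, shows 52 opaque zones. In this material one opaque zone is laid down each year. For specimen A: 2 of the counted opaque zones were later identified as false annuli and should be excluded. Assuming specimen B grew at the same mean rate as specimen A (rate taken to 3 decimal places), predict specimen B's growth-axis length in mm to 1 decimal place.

Specimen A: correcting the raw count gives 41 − 2 + 3 = 42 true opaque zones.
A: Mean rate = 12.5 mm / 42 years ≈ 0.298 mm/year.
For B, 0.298 mm/year × 52 years = 15.5 mm.

15.5 mm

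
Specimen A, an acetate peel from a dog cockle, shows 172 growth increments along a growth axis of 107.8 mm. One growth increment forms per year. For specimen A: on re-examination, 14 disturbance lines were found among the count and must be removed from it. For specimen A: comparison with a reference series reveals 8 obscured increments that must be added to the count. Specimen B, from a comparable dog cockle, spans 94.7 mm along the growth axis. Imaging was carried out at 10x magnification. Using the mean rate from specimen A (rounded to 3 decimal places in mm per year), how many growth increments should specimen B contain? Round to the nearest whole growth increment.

Specimen A: after corrections the count is 172 − 14 + 8 = 166 growth increments.
A: Extension rate ≈ 107.8 / 166 = 0.649 mm/yr.
B spans 94.7 / 0.649 = 145.92 years ≈ 146 growth increments.

146 growth increments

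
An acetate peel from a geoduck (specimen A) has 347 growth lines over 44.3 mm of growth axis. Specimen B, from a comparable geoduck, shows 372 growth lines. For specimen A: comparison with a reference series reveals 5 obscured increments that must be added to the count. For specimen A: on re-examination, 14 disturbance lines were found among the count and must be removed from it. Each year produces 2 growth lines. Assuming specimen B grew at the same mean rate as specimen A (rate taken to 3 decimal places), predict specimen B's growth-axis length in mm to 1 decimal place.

Specimen A: after corrections the count is 347 − 14 + 5 = 338 growth lines.
Specimen A: 338 growth lines at 2 per year is 338 / 2 = 169 years.
A: Mean rate = 44.3 mm / 169 years ≈ 0.262 mm/yr.
Specimen B: 372 growth lines at 2 per year is 372 / 2 = 186 years. Length of B = 0.262 × 186 = 48.7 mm.

48.7 mm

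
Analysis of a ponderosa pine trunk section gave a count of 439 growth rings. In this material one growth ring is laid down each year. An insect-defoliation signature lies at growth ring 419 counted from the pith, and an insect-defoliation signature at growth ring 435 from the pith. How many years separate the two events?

16 years

The two markers are separated by 435 − 419 = 16 growth rings.
One growth ring per year makes the interval 16 years.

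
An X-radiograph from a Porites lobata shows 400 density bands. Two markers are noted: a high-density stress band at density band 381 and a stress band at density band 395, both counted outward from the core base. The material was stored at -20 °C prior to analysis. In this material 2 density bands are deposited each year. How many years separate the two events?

The two markers are separated by 395 − 381 = 14 density bands.
Dividing by 2 density bands per year: 14 / 2 = 7 years.

7 yr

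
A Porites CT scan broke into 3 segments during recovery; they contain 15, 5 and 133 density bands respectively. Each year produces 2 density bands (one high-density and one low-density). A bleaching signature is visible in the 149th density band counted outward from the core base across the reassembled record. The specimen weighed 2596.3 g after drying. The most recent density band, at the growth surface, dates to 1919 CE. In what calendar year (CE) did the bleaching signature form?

Total density bands = 15 + 5 + 133 = 153.
Between density band 149 and the growth surface there are 153 − 149 = 4 density bands.
Dividing by 2 density bands per year: 4 / 2 = 2 years.
1919 − 2 = 1917 CE.

1917 CE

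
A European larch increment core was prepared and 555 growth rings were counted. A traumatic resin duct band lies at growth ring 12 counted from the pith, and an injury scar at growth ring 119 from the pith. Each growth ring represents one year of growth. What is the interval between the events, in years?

Separation: 119 − 12 = 107 growth rings.
At one growth ring per year, 107 years elapsed between them.

107 years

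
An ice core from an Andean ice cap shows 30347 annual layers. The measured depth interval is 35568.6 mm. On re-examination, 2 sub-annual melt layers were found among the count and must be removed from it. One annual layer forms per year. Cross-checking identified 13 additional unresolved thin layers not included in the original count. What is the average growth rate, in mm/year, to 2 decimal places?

1.17 mm/year

Adjusted count: 30347 − 2 + 13 = 30358 annual layers.
Extension rate ≈ 35568.6 / 30358 = 1.17 mm/year.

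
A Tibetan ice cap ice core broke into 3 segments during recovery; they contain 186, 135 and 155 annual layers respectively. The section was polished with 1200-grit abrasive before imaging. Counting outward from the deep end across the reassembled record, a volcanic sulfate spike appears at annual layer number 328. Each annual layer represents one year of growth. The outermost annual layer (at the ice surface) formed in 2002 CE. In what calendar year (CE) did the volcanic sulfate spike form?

Total annual layers = 186 + 135 + 155 = 476.
The volcanic sulfate spike sits at annual layer 328 from the deep end, so 476 − 328 = 148 annual layers formed after it.
2002 − 148 = 1854 CE.

1854 CE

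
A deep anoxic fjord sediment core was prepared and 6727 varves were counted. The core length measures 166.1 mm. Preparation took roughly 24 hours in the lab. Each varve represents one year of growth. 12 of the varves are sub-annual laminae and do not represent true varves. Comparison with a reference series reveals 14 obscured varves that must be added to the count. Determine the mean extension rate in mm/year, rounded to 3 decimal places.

Adjusted count: 6727 − 12 + 14 = 6729 varves.
166.1 mm over 6729 years gives 166.1 / 6729 ≈ 0.025 mm/year.

0.025 mm/year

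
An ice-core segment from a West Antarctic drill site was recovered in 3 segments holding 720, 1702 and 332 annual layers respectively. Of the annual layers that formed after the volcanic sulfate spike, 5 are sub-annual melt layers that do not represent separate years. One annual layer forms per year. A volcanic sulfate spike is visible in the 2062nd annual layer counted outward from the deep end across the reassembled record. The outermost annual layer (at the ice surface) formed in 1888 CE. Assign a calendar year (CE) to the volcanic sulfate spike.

1201 CE

Total annual layers = 720 + 1702 + 332 = 2754.
Between annual layer 2062 and the ice surface there are 2754 − 2062 = 692 annual layers.
Removing the 5 false annual layers leaves 692 − 5 = 687 true annual layers beyond the volcanic sulfate spike.
Counting back 687 years from 1888 CE places the volcanic sulfate spike in 1888 − 687 = 1201 CE.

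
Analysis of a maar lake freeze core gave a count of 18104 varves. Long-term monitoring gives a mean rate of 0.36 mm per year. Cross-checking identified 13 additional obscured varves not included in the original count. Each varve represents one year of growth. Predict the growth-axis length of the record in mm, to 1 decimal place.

6522.1 mm

After corrections the count is 18104 + 13 = 18117 varves.
18117 years at 0.36 mm/year gives 0.36 × 18117 = 6522.1 mm.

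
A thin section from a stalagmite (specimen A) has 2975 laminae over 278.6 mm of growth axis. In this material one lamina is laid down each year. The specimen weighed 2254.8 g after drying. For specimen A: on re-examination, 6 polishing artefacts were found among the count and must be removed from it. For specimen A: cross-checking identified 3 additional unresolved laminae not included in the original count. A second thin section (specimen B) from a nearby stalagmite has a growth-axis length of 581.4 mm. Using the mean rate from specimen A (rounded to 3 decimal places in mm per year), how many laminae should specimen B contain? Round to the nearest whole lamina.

Specimen A: true lamina count = 2975 − 6 + 3 = 2972.
A: 278.6 mm over 2972 years gives 278.6 / 2972 ≈ 0.094 mm/yr.
For B, 581.4 / 0.094 = 6185.11 years ≈ 6185 laminae.

6185 laminae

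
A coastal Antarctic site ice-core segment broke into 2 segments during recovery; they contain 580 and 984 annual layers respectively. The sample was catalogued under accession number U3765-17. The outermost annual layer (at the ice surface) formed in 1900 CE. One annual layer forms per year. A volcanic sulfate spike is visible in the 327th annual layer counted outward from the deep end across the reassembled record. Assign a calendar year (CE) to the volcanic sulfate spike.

Total annual layers = 580 + 984 = 1564.
Between annual layer 327 and the ice surface there are 1564 − 327 = 1237 annual layers.
1900 − 1237 = 663 CE.

663 CE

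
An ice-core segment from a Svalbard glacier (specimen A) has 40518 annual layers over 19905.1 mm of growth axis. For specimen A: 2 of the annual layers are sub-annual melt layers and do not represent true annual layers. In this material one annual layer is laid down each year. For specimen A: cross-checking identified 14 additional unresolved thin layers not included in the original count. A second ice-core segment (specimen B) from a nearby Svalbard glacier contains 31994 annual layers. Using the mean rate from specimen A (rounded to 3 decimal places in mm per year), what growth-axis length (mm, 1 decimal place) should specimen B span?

Specimen A: after corrections the count is 40518 − 2 + 14 = 40530 annual layers.
A: Extension rate ≈ 19905.1 / 40530 = 0.491 mm/yr.
For B, 0.491 mm/year × 31994 years = 15709.1 mm.

15709.1 mm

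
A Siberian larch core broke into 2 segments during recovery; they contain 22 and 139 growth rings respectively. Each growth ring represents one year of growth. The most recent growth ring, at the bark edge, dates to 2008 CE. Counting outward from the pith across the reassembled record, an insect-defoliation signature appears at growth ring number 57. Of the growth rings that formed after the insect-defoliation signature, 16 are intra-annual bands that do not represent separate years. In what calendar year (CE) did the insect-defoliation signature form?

1920 CE

Total growth rings = 22 + 139 = 161.
Between growth ring 57 and the bark edge there are 161 − 57 = 104 growth rings.
Removing the 16 false growth rings leaves 104 − 16 = 88 true growth rings beyond the insect-defoliation signature.
The growth ring at the bark edge is 2008 CE, so the insect-defoliation signature dates to 2008 − 88 = 1920 CE.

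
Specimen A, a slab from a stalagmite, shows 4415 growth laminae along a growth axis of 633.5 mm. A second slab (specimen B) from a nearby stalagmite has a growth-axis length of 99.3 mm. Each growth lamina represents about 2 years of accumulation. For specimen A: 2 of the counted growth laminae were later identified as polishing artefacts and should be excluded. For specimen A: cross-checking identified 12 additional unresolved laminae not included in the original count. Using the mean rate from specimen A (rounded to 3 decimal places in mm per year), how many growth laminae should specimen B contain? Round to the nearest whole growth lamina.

690 growth laminae

Specimen A: true growth lamina count = 4415 − 2 + 12 = 4425.
Specimen A: at 2 years per growth lamina, 4425 × 2 = 8850 years.
A: Extension rate ≈ 633.5 / 8850 = 0.072 mm/year.
B spans 99.3 / 0.072 = 1379.17 years; at 2 years per growth lamina that is 1379.17 / 2 ≈ 690 growth laminae.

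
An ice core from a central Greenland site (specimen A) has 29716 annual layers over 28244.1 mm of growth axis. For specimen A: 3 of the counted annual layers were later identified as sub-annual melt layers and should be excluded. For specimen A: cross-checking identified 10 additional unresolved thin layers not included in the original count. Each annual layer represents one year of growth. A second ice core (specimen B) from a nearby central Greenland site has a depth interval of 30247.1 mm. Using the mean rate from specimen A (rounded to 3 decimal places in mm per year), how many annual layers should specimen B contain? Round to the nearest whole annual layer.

31839 annual layers

Specimen A: after corrections the count is 29716 − 3 + 10 = 29723 annual layers.
A: Extension rate ≈ 28244.1 / 29723 = 0.950 mm per year.
For B, 30247.1 / 0.950 = 31839.05 years ≈ 31839 annual layers.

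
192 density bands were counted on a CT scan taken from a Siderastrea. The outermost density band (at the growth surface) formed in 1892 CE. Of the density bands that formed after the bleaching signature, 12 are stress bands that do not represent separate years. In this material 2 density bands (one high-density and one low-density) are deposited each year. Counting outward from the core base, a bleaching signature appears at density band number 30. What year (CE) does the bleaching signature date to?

1817 CE

Between density band 30 and the growth surface there are 192 − 30 = 162 density bands.
Excluding 12 false density bands: 162 − 12 = 150.
With 2 density bands per year, 150 / 2 = 75 years.
Counting back 75 years from 1892 CE places the bleaching signature in 1892 − 75 = 1817 CE.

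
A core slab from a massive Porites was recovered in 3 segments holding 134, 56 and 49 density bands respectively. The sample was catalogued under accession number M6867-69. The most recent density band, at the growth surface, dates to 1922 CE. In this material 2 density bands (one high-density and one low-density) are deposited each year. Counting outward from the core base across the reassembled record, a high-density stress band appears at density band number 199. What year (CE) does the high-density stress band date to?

1902 CE

Total density bands = 134 + 56 + 49 = 239.
Between density band 199 and the growth surface there are 239 − 199 = 40 density bands.
40 density bands at 2 per year is 40 / 2 = 20 years.
The density band at the growth surface is 1922 CE, so the high-density stress band dates to 1922 − 20 = 1902 CE.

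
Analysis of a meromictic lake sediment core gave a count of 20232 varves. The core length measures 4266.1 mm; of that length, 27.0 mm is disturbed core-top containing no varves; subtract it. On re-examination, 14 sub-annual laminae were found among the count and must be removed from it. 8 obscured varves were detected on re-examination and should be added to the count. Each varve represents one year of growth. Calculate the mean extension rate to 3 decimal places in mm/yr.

Adjusted count: 20232 − 14 + 8 = 20226 varves.
Net length = 4266.1 − 27.0 = 4239.1 mm.
Mean rate = 4239.1 mm / 20226 years ≈ 0.210 mm/yr.

0.210 mm/yr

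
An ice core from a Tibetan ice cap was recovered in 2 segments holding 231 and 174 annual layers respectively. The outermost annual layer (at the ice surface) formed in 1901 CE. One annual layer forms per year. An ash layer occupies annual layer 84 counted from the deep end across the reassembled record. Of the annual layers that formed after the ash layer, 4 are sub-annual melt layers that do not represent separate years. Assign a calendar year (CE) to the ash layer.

1584 CE

Total annual layers = 231 + 174 = 405.
The ash layer sits at annual layer 84 from the deep end, so 405 − 84 = 321 annual layers formed after it.
Removing the 4 false annual layers leaves 321 − 4 = 317 true annual layers beyond the ash layer.
The annual layer at the ice surface is 1901 CE, so the ash layer dates to 1901 − 317 = 1584 CE.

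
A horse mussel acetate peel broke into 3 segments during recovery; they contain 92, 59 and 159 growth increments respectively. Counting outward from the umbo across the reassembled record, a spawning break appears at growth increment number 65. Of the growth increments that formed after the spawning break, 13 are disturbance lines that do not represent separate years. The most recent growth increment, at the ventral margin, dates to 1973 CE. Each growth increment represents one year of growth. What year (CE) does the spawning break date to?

1741 CE

Total growth increments = 92 + 59 + 159 = 310.
The spawning break sits at growth increment 65 from the umbo, so 310 − 65 = 245 growth increments formed after it.
Excluding 13 false growth increments: 245 − 13 = 232.
The growth increment at the ventral margin is 1973 CE, so the spawning break dates to 1973 − 232 = 1741 CE.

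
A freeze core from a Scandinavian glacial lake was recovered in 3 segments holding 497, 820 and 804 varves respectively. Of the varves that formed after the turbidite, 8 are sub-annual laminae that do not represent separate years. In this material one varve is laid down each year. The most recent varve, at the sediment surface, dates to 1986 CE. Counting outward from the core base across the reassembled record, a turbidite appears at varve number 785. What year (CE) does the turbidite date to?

Total varves = 497 + 820 + 804 = 2121.
2121 − 785 = 1336 varves lie beyond the turbidite toward the sediment surface.
1336 − 8 false = 1328 true varves after the turbidite.
The varve at the sediment surface is 1986 CE, so the turbidite dates to 1986 − 1328 = 658 CE.

658 CE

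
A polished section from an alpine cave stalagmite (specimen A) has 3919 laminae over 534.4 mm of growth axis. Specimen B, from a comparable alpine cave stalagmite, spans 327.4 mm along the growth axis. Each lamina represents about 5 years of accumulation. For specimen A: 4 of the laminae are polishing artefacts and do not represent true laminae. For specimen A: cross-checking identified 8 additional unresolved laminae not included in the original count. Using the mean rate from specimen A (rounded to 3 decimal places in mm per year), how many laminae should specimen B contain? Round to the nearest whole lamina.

2425 laminae

Specimen A: adjusted count: 3919 − 4 + 8 = 3923 laminae.
Specimen A: multiplying by 5 years per lamina: 3923 × 5 = 19615 years.
A: Extension rate ≈ 534.4 / 19615 = 0.027 mm/year.
For B, 327.4 / 0.027 = 12125.93 years; at 5 years per lamina that is 12125.93 / 5 ≈ 2425 laminae.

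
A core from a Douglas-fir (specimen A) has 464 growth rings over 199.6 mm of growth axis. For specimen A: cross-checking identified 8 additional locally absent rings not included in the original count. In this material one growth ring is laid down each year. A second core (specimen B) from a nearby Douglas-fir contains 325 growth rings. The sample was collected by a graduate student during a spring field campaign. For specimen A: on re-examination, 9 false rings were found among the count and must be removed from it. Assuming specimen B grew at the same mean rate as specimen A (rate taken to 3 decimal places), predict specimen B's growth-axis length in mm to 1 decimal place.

140.1 mm

Specimen A: adjusted count: 464 − 9 + 8 = 463 growth rings.
A: Extension rate ≈ 199.6 / 463 = 0.431 mm/year.
For B, 0.431 mm/year × 325 years = 140.1 mm.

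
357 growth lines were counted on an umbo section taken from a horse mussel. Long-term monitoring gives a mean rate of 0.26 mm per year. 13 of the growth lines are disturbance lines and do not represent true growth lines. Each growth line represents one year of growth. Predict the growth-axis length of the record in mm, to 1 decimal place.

89.4 mm

After corrections the count is 357 − 13 = 344 growth lines.
Predicted length = 0.26 mm/year × 344 years = 89.4 mm.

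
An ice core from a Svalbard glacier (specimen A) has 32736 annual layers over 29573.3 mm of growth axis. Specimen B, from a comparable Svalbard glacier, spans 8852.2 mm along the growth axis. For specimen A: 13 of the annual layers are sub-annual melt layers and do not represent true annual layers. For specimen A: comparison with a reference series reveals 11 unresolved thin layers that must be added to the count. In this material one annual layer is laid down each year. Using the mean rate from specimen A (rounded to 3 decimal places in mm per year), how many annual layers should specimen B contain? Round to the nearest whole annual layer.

Specimen A: correcting the raw count gives 32736 − 13 + 11 = 32734 true annual layers.
A: Mean rate = 29573.3 mm / 32734 years ≈ 0.903 mm per year.
B spans 8852.2 / 0.903 = 9803.10 years ≈ 9803 annual layers.

9803 annual layers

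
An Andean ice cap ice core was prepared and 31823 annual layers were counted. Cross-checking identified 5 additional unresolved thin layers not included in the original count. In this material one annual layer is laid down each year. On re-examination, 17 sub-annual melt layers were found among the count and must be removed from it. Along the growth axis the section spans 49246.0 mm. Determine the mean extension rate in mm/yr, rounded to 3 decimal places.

1.548 mm/yr

True annual layer count = 31823 − 17 + 5 = 31811.
Mean rate = 49246.0 mm / 31811 years ≈ 1.548 mm/yr.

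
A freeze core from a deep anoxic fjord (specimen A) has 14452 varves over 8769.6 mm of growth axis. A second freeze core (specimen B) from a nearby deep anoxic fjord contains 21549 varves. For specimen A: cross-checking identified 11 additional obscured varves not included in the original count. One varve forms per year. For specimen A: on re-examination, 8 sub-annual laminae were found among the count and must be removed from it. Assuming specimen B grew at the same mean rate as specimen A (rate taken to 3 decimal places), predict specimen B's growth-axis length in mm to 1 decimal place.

Specimen A: after corrections the count is 14452 − 8 + 11 = 14455 varves.
A: 8769.6 mm over 14455 years gives 8769.6 / 14455 ≈ 0.607 mm/yr.
B's length ≈ 0.607 × 21549 = 13080.2 mm.

13080.2 mm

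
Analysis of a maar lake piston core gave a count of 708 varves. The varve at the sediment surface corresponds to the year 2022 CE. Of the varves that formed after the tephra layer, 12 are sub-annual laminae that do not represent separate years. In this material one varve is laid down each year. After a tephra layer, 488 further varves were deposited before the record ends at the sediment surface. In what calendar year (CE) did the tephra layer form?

488 varves post-date the tephra layer.
Excluding 12 false varves: 488 − 12 = 476.
Counting back 476 years from 2022 CE places the tephra layer in 2022 − 476 = 1546 CE.

1546 CE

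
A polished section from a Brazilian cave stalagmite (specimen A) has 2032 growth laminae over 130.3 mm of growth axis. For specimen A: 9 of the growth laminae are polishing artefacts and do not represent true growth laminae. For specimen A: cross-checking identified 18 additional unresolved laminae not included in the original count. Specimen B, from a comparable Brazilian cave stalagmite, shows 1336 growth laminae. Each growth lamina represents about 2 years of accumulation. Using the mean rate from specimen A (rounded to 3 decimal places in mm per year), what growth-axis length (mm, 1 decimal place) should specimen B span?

Specimen A: true growth lamina count = 2032 − 9 + 18 = 2041.
Specimen A: at 2 years per growth lamina, 2041 × 2 = 4082 years.
A: Mean rate = 130.3 mm / 4082 years ≈ 0.032 mm/yr.
Specimen B: at 2 years per growth lamina, 1336 × 2 = 2672 years. B's length ≈ 0.032 × 2672 = 85.5 mm.

85.5 mm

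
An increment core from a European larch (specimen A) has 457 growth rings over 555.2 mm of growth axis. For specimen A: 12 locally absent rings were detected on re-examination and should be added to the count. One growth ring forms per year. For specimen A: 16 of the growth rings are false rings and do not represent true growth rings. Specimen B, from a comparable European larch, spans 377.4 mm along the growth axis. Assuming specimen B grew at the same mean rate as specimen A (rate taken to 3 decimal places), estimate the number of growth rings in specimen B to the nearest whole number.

308 growth rings

Specimen A: adjusted count: 457 − 16 + 12 = 453 growth rings.
A: Mean rate = 555.2 mm / 453 years ≈ 1.226 mm/yr.
For B, 377.4 / 1.226 = 307.83 years ≈ 308 growth rings.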